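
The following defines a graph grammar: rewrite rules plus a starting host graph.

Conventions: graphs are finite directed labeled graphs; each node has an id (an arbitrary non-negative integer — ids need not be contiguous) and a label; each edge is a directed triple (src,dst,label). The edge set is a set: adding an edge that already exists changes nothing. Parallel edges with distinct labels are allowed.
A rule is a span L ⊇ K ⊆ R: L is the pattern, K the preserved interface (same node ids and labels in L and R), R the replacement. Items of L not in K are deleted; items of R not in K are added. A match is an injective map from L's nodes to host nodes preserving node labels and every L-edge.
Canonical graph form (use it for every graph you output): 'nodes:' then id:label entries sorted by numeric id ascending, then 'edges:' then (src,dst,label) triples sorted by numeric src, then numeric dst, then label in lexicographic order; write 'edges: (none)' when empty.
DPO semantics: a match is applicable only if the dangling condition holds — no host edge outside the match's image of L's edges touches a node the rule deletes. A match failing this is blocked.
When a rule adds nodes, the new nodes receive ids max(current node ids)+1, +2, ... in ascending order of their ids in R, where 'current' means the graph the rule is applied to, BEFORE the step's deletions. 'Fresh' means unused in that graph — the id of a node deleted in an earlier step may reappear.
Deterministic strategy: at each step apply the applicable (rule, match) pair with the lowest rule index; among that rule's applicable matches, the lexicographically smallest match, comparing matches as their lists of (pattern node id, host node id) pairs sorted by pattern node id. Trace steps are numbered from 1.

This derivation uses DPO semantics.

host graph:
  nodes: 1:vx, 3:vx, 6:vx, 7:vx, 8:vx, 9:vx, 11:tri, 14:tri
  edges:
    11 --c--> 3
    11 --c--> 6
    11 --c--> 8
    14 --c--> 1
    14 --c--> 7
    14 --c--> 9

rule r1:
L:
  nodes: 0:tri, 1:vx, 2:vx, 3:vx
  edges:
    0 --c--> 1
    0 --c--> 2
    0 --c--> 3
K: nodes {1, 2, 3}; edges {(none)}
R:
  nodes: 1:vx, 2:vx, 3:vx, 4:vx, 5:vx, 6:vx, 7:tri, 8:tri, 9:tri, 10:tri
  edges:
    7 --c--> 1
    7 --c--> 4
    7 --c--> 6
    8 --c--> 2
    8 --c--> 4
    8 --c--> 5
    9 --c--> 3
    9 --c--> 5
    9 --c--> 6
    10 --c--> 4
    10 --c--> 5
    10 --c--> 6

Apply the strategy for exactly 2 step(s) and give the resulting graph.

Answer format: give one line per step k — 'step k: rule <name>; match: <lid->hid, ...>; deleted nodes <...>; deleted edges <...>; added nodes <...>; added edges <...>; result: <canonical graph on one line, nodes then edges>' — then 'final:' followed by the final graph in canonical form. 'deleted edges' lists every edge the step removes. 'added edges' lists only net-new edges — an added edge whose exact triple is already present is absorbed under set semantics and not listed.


step 1: rule r1; match: 0->11, 1->3, 2->6, 3->8; deleted nodes 11; deleted edges (11,3,c); (11,6,c); (11,8,c); added nodes 15, 16, 17, 18, 19, 20, 21; added edges (18,3,c); (18,15,c); (18,17,c); (19,6,c); (19,15,c); (19,16,c); (20,8,c); (20,16,c); (20,17,c); (21,15,c); (21,16,c); (21,17,c); result: nodes: 1:vx, 3:vx, 6:vx, 7:vx, 8:vx, 9:vx, 14:tri, 15:vx, 16:vx, 17:vx, 18:tri, 19:tri, 20:tri, 21:tri edges: (14,1,c); (14,7,c); (14,9,c); (18,3,c); (18,15,c); (18,17,c); (19,6,c); (19,15,c); (19,16,c); (20,8,c); (20,16,c); (20,17,c); (21,15,c); (21,16,c); (21,17,c)
step 2: rule r1; match: 0->14, 1->1, 2->7, 3->9; deleted nodes 14; deleted edges (14,1,c); (14,7,c); (14,9,c); added nodes 22, 23, 24, 25, 26, 27, 28; added edges (25,1,c); (25,22,c); (25,24,c); (26,7,c); (26,22,c); (26,23,c); (27,9,c); (27,23,c); (27,24,c); (28,22,c); (28,23,c); (28,24,c); result: nodes: 1:vx, 3:vx, 6:vx, 7:vx, 8:vx, 9:vx, 15:vx, 16:vx, 17:vx, 18:tri, 19:tri, 20:tri, 21:tri, 22:vx, 23:vx, 24:vx, 25:tri, 26:tri, 27:tri, 28:tri edges: (18,3,c); (18,15,c); (18,17,c); (19,6,c); (19,15,c); (19,16,c); (20,8,c); (20,16,c); (20,17,c); (21,15,c); (21,16,c); (21,17,c); (25,1,c); (25,22,c); (25,24,c); (26,7,c); (26,22,c); (26,23,c); (27,9,c); (27,23,c); (27,24,c); (28,22,c); (28,23,c); (28,24,c)
final:
nodes: 1:vx, 3:vx, 6:vx, 7:vx, 8:vx, 9:vx, 15:vx, 16:vx, 17:vx, 18:tri, 19:tri, 20:tri, 21:tri, 22:vx, 23:vx, 24:vx, 25:tri, 26:tri, 27:tri, 28:tri
edges: (18,3,c); (18,15,c); (18,17,c); (19,6,c); (19,15,c); (19,16,c); (20,8,c); (20,16,c); (20,17,c); (21,15,c); (21,16,c); (21,17,c); (25,1,c); (25,22,c); (25,24,c); (26,7,c); (26,22,c); (26,23,c); (27,9,c); (27,23,c); (27,24,c); (28,22,c); (28,23,c); (28,24,c)


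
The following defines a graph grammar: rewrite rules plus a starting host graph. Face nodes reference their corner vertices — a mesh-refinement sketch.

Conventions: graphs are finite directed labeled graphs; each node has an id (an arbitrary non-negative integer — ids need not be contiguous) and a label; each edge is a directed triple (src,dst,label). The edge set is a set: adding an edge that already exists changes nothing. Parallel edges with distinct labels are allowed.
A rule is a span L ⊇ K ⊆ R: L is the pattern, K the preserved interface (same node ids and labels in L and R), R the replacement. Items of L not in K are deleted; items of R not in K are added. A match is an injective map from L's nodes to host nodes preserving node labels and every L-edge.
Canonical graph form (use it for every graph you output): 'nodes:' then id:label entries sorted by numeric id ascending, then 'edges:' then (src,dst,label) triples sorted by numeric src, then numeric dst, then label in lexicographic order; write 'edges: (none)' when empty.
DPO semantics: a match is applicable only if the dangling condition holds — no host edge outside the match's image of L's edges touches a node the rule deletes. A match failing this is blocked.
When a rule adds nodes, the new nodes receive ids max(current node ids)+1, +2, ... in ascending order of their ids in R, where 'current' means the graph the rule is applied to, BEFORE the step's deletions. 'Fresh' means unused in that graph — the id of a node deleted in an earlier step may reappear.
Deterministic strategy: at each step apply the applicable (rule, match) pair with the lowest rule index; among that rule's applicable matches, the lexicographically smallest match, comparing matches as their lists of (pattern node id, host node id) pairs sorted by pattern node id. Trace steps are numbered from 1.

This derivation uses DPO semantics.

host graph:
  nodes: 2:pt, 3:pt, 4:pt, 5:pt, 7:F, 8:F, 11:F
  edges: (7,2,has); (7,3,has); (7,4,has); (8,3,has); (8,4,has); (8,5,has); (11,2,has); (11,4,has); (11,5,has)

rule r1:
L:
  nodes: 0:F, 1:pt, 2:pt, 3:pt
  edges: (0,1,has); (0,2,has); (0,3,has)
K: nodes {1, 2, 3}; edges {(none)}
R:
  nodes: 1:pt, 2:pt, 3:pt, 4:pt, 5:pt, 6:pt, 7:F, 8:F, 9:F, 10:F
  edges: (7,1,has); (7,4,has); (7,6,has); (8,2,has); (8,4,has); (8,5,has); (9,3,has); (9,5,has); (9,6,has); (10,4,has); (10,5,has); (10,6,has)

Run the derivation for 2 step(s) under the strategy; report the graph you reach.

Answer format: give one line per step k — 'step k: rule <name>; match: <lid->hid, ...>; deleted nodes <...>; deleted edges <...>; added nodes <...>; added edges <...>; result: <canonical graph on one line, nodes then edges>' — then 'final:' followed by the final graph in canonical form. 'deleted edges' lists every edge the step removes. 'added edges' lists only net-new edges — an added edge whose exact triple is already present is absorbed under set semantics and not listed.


step 1: rule r1; match: 0->7, 1->2, 2->3, 3->4; deleted nodes 7; deleted edges (7,2,has); (7,3,has); (7,4,has); added nodes 12, 13, 14, 15, 16, 17, 18; added edges (15,2,has); (15,12,has); (15,14,has); (16,3,has); (16,12,has); (16,13,has); (17,4,has); (17,13,has); (17,14,has); (18,12,has); (18,13,has); (18,14,has); result: nodes: 2:pt, 3:pt, 4:pt, 5:pt, 8:F, 11:F, 12:pt, 13:pt, 14:pt, 15:F, 16:F, 17:F, 18:F edges: (8,3,has); (8,4,has); (8,5,has); (11,2,has); (11,4,has); (11,5,has); (15,2,has); (15,12,has); (15,14,has); (16,3,has); (16,12,has); (16,13,has); (17,4,has); (17,13,has); (17,14,has); (18,12,has); (18,13,has); (18,14,has)
step 2: rule r1; match: 0->8, 1->3, 2->4, 3->5; deleted nodes 8; deleted edges (8,3,has); (8,4,has); (8,5,has); added nodes 19, 20, 21, 22, 23, 24, 25; added edges (22,3,has); (22,19,has); (22,21,has); (23,4,has); (23,19,has); (23,20,has); (24,5,has); (24,20,has); (24,21,has); (25,19,has); (25,20,has); (25,21,has); result: nodes: 2:pt, 3:pt, 4:pt, 5:pt, 11:F, 12:pt, 13:pt, 14:pt, 15:F, 16:F, 17:F, 18:F, 19:pt, 20:pt, 21:pt, 22:F, 23:F, 24:F, 25:F edges: (11,2,has); (11,4,has); (11,5,has); (15,2,has); (15,12,has); (15,14,has); (16,3,has); (16,12,has); (16,13,has); (17,4,has); (17,13,has); (17,14,has); (18,12,has); (18,13,has); (18,14,has); (22,3,has); (22,19,has); (22,21,has); (23,4,has); (23,19,has); (23,20,has); (24,5,has); (24,20,has); (24,21,has); (25,19,has); (25,20,has); (25,21,has)
final:
nodes: 2:pt, 3:pt, 4:pt, 5:pt, 11:F, 12:pt, 13:pt, 14:pt, 15:F, 16:F, 17:F, 18:F, 19:pt, 20:pt, 21:pt, 22:F, 23:F, 24:F, 25:F
edges: (11,2,has); (11,4,has); (11,5,has); (15,2,has); (15,12,has); (15,14,has); (16,3,has); (16,12,has); (16,13,has); (17,4,has); (17,13,has); (17,14,has); (18,12,has); (18,13,has); (18,14,has); (22,3,has); (22,19,has); (22,21,has); (23,4,has); (23,19,has); (23,20,has); (24,5,has); (24,20,has); (24,21,has); (25,19,has); (25,20,has); (25,21,has)


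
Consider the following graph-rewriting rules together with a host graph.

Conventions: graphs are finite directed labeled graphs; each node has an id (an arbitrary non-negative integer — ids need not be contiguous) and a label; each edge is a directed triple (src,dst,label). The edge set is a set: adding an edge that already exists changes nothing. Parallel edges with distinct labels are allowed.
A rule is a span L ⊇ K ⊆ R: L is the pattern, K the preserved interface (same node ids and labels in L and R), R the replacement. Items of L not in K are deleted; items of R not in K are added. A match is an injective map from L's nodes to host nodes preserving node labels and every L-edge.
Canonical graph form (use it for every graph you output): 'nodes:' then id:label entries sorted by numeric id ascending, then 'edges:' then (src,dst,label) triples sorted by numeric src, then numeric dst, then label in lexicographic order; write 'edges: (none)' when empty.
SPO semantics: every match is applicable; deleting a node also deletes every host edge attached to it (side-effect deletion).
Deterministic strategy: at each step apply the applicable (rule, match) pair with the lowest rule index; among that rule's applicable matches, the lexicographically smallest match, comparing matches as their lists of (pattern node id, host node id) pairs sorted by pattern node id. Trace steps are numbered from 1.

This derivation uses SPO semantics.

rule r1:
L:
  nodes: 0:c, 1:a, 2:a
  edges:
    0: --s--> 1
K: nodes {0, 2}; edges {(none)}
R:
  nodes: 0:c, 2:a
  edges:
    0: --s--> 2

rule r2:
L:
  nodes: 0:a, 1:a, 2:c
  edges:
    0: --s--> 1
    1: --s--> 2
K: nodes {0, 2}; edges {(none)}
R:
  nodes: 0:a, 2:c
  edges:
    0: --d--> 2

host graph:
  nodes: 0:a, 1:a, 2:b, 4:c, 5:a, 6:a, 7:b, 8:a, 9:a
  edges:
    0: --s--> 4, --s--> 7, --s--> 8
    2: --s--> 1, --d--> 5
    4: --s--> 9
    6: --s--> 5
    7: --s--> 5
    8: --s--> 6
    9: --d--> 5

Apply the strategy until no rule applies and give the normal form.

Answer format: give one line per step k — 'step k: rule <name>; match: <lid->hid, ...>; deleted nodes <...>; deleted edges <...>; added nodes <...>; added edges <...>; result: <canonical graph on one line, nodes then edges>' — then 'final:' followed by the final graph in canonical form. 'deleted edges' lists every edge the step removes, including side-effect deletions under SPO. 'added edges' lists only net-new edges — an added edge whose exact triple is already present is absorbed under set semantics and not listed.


step 1: rule r1; match: 0->4, 1->9, 2->0; deleted nodes 9; deleted edges (4,9,s); (9,5,d); added nodes (none); added edges (4,0,s); result: nodes: 0:a, 1:a, 2:b, 4:c, 5:a, 6:a, 7:b, 8:a edges: (0,4,s); (0,7,s); (0,8,s); (2,1,s); (2,5,d); (4,0,s); (6,5,s); (7,5,s); (8,6,s)
step 2: rule r1; match: 0->4, 1->0, 2->1; deleted nodes 0; deleted edges (0,4,s); (0,7,s); (0,8,s); (4,0,s); added nodes (none); added edges (4,1,s); result: nodes: 1:a, 2:b, 4:c, 5:a, 6:a, 7:b, 8:a edges: (2,1,s); (2,5,d); (4,1,s); (6,5,s); (7,5,s); (8,6,s)
step 3: rule r1; match: 0->4, 1->1, 2->5; deleted nodes 1; deleted edges (2,1,s); (4,1,s); added nodes (none); added edges (4,5,s); result: nodes: 2:b, 4:c, 5:a, 6:a, 7:b, 8:a edges: (2,5,d); (4,5,s); (6,5,s); (7,5,s); (8,6,s)
step 4: rule r1; match: 0->4, 1->5, 2->6; deleted nodes 5; deleted edges (2,5,d); (4,5,s); (6,5,s); (7,5,s); added nodes (none); added edges (4,6,s); result: nodes: 2:b, 4:c, 6:a, 7:b, 8:a edges: (4,6,s); (8,6,s)
step 5: rule r1; match: 0->4, 1->6, 2->8; deleted nodes 6; deleted edges (4,6,s); (8,6,s); added nodes (none); added edges (4,8,s); result: nodes: 2:b, 4:c, 7:b, 8:a edges: (4,8,s)
final:
nodes: 2:b, 4:c, 7:b, 8:a
edges: (4,8,s)


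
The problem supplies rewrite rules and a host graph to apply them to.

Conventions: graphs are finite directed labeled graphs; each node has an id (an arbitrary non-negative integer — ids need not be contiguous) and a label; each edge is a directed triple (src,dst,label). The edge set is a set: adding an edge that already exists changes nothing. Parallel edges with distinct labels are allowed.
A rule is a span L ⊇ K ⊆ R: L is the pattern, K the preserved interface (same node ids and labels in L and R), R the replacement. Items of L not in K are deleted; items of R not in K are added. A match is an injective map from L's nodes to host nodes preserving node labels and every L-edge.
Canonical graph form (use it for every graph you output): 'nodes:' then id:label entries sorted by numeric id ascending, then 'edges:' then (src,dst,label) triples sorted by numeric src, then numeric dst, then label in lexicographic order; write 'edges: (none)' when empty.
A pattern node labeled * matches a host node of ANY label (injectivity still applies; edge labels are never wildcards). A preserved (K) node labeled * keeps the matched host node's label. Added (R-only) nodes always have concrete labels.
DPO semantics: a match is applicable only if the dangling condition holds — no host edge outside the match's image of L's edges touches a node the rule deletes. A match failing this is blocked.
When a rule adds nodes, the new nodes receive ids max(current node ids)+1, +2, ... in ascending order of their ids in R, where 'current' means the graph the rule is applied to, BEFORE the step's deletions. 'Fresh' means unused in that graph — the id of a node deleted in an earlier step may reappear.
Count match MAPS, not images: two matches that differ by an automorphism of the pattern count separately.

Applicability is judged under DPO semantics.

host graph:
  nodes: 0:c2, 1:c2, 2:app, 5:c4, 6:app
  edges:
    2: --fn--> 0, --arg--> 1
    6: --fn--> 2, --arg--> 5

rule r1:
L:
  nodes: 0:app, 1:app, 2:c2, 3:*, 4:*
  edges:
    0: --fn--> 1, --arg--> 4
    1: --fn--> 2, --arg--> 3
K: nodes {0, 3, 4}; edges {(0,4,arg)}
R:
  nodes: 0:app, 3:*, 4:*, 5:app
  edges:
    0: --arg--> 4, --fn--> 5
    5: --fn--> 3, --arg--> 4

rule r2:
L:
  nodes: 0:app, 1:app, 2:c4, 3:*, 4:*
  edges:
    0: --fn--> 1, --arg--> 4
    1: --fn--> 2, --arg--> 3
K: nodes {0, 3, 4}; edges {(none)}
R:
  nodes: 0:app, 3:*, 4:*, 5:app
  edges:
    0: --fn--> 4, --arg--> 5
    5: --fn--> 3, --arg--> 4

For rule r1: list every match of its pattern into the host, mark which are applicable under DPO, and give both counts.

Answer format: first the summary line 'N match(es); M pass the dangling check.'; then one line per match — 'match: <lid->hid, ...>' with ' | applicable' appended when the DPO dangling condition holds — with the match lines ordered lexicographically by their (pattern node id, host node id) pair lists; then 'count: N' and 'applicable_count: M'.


1 match(es); 1 pass the dangling check.
match: 0->6, 1->2, 2->0, 3->1, 4->5 | applicable
count: 1
applicable_count: 1


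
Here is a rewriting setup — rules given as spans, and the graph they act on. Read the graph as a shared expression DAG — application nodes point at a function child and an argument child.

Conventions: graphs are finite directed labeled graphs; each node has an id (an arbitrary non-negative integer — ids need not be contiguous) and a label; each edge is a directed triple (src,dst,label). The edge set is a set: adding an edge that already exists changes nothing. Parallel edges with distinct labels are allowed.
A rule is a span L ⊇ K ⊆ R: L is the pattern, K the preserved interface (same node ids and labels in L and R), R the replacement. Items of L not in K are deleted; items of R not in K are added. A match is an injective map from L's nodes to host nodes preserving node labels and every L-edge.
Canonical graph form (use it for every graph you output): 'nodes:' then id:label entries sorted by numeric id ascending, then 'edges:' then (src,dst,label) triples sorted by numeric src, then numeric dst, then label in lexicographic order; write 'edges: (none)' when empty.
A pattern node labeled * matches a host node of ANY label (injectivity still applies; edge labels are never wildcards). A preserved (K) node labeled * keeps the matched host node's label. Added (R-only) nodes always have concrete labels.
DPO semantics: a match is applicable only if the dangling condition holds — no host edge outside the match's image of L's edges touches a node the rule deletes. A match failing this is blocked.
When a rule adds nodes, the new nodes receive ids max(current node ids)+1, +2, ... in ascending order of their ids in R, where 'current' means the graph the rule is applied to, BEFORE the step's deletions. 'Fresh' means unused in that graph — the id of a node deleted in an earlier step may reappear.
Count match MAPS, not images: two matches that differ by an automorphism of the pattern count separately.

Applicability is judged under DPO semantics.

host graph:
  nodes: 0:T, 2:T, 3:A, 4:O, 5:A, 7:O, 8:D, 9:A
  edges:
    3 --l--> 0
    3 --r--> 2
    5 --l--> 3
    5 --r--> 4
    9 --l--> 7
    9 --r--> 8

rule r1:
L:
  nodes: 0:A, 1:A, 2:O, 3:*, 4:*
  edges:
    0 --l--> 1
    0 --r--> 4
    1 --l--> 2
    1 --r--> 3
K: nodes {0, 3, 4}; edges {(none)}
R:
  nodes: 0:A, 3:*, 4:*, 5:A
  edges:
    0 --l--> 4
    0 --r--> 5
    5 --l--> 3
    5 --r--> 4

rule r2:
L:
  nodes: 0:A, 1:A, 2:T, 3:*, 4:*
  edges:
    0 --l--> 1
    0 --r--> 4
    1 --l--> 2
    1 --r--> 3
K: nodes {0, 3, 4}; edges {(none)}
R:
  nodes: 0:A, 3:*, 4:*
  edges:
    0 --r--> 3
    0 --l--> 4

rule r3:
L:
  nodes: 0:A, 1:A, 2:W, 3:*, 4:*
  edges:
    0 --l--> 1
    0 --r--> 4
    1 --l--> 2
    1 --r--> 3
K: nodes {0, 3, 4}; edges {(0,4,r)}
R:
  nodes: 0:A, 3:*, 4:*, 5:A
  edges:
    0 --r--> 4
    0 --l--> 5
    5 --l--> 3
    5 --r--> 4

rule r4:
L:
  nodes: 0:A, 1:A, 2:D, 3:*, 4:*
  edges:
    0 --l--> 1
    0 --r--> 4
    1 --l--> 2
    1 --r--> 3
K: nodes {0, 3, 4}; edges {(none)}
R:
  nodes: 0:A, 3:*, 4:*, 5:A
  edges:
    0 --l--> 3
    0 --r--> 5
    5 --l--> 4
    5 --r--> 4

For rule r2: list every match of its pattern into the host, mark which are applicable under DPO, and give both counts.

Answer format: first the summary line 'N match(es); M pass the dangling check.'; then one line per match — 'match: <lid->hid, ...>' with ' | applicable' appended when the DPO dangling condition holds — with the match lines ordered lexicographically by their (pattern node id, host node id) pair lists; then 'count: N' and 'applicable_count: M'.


1 match(es); 1 pass the dangling check.
match: 0->5, 1->3, 2->0, 3->2, 4->4 | applicable
count: 1
applicable_count: 1


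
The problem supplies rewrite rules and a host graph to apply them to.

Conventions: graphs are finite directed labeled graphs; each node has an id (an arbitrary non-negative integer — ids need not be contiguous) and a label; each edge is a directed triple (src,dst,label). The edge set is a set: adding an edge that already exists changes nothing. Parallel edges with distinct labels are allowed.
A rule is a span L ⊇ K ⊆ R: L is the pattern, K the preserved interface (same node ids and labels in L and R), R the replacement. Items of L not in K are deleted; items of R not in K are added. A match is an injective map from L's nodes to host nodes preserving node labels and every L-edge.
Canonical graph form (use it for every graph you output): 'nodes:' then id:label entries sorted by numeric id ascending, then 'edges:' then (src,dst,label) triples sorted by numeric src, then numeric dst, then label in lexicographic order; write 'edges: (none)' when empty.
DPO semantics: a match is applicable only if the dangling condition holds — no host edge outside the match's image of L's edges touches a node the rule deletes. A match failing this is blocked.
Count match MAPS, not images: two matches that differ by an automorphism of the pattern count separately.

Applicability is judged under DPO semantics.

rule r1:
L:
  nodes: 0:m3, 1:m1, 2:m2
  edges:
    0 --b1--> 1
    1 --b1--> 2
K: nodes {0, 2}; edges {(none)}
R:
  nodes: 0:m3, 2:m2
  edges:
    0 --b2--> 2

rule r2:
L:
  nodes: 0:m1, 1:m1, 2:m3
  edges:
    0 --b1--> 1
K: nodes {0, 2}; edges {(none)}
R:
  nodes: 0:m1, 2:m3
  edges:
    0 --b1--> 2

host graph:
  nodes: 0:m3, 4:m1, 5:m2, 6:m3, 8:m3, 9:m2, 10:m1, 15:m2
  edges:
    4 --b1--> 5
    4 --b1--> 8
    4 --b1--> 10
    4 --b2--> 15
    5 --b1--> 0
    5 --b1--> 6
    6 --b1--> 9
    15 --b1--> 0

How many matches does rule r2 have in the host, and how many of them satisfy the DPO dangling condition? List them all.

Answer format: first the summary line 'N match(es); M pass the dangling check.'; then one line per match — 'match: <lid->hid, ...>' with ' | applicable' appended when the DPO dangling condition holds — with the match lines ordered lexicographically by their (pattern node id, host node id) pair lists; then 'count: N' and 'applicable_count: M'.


3 match(es); 3 pass the dangling check.
match: 0->4, 1->10, 2->0 | applicable
match: 0->4, 1->10, 2->6 | applicable
match: 0->4, 1->10, 2->8 | applicable
count: 3
applicable_count: 3


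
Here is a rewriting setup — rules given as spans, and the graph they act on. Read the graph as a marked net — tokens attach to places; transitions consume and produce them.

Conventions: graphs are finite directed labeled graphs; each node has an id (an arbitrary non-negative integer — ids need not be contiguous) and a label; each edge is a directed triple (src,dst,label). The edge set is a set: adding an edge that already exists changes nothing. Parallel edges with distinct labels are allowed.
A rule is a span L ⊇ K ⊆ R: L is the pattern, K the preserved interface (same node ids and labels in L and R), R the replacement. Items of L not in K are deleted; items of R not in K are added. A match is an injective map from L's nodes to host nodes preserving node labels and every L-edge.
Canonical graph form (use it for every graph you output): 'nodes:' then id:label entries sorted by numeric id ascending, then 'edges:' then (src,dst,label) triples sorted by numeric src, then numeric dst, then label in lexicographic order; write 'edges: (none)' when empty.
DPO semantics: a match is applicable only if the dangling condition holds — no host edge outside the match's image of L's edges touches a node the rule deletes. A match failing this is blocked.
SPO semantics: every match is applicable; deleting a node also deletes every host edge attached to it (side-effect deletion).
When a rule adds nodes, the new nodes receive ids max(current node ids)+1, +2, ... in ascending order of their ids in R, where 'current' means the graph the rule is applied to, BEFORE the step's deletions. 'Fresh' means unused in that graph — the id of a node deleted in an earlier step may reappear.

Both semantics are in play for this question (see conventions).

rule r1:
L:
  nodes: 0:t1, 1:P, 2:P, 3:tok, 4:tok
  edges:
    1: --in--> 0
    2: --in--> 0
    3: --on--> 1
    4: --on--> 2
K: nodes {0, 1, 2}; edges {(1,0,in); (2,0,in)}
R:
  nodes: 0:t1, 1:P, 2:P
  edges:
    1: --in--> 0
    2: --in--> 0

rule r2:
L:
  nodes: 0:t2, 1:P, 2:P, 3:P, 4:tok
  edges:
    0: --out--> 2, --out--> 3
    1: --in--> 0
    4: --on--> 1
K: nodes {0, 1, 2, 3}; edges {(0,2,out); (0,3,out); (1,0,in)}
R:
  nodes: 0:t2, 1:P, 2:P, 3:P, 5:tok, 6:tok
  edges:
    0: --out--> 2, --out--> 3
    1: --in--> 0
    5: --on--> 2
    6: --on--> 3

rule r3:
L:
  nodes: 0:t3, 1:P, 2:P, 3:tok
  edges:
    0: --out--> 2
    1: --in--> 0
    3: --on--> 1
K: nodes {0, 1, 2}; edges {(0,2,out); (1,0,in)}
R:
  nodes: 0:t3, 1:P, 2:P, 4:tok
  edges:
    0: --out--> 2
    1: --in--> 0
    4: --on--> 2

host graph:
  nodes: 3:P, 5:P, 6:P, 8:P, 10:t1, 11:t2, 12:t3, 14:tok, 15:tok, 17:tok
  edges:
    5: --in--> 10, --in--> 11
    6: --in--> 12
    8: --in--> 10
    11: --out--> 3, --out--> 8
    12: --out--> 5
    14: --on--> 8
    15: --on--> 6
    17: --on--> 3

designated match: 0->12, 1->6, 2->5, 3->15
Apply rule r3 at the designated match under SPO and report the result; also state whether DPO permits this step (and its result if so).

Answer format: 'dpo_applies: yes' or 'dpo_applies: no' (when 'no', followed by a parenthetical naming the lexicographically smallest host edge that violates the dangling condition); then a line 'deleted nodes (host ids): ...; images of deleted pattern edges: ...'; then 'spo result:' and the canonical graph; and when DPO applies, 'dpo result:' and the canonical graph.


dpo_applies: yes
deleted nodes (host ids): 15; images of deleted pattern edges: (15,6,on)
spo result:
nodes: 3:P, 5:P, 6:P, 8:P, 10:t1, 11:t2, 12:t3, 14:tok, 17:tok, 18:tok
edges: (5,10,in); (5,11,in); (6,12,in); (8,10,in); (11,3,out); (11,8,out); (12,5,out); (14,8,on); (17,3,on); (18,5,on)
dpo result:
nodes: 3:P, 5:P, 6:P, 8:P, 10:t1, 11:t2, 12:t3, 14:tok, 17:tok, 18:tok
edges: (5,10,in); (5,11,in); (6,12,in); (8,10,in); (11,3,out); (11,8,out); (12,5,out); (14,8,on); (17,3,on); (18,5,on)


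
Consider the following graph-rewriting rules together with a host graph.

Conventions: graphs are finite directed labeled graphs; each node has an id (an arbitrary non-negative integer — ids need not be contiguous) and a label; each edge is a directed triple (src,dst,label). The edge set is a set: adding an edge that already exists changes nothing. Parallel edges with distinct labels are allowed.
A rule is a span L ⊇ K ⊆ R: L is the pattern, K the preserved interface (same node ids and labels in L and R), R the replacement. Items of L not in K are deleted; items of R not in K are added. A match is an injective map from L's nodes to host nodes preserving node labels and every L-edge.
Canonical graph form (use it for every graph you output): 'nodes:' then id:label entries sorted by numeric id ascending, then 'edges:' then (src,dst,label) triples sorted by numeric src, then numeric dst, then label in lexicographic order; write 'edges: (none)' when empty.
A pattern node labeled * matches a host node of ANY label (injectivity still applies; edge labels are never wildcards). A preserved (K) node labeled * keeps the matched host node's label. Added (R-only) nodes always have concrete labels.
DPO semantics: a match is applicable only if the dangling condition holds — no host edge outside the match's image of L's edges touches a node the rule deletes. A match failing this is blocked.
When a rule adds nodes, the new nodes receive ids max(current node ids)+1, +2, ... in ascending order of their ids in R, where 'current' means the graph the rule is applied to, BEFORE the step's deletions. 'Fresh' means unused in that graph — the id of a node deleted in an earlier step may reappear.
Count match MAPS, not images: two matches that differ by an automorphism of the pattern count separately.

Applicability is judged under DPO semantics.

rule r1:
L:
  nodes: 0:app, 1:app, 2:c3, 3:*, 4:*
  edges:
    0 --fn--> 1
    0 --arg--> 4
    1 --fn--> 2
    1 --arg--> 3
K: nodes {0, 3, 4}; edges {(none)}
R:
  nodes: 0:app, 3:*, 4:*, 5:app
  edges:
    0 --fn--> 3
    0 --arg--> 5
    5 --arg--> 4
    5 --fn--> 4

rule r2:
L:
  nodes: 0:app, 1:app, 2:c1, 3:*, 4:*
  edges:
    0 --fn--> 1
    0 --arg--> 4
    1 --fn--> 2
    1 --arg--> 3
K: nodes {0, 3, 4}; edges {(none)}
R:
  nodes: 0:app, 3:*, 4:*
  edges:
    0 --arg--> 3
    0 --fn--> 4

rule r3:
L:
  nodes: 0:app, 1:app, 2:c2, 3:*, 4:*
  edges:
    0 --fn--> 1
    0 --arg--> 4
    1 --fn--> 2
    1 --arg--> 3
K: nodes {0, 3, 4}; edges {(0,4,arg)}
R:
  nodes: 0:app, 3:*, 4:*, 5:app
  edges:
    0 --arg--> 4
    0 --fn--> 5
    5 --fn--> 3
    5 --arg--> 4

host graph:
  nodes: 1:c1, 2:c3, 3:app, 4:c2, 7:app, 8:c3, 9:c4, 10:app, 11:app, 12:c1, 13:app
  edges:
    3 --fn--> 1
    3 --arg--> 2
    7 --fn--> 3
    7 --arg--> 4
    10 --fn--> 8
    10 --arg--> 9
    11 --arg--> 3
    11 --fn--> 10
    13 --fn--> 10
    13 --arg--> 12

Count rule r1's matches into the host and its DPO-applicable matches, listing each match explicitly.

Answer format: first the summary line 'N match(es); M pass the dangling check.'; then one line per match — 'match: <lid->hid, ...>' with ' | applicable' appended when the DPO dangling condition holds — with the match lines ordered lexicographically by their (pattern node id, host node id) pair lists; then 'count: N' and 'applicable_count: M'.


2 match(es); 0 pass the dangling check.
match: 0->11, 1->10, 2->8, 3->9, 4->3
match: 0->13, 1->10, 2->8, 3->9, 4->12
count: 2
applicable_count: 0


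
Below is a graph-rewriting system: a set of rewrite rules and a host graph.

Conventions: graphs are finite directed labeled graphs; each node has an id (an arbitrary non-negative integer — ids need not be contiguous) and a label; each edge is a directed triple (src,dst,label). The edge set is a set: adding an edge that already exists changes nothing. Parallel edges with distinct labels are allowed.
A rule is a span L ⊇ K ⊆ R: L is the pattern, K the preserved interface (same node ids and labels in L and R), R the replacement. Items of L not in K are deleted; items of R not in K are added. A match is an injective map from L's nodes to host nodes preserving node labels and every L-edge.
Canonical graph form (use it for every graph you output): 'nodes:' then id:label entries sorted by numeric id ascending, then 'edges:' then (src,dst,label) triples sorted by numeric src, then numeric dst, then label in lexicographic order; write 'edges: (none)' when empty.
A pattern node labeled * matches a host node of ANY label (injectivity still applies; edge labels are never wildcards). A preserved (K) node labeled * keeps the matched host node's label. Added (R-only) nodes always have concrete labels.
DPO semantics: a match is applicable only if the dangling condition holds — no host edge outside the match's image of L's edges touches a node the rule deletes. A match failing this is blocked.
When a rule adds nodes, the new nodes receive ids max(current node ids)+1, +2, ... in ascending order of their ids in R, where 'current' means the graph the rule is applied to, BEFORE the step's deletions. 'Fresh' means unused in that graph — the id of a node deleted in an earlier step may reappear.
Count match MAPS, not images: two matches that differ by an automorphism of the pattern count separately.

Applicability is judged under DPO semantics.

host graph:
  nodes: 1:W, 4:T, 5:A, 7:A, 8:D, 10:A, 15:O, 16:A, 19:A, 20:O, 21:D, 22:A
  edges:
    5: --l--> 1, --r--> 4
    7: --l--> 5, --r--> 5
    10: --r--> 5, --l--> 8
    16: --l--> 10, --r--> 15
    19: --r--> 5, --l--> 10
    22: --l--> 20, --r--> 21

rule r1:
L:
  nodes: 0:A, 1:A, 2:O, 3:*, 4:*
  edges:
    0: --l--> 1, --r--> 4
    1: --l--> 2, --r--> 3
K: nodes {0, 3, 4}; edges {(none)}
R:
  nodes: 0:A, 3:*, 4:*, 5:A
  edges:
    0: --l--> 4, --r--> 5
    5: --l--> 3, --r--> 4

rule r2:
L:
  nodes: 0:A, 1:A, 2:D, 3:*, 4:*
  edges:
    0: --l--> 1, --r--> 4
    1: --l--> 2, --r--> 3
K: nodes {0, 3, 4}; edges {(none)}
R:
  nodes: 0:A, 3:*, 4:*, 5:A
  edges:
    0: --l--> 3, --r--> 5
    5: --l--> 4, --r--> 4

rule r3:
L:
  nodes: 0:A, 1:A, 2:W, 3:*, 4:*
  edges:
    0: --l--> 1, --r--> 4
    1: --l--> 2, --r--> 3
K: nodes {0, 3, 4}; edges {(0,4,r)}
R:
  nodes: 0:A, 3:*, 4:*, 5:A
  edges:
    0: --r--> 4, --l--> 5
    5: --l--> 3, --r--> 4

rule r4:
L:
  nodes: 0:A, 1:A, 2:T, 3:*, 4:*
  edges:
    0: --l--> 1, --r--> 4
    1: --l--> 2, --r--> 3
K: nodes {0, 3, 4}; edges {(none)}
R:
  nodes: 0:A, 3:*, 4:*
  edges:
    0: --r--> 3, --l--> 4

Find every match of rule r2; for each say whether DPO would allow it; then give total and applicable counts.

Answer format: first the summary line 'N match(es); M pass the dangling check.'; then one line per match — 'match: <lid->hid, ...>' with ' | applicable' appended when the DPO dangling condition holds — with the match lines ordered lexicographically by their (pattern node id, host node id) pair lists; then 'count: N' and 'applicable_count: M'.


1 match(es); 0 pass the dangling check.
match: 0->16, 1->10, 2->8, 3->5, 4->15
count: 1
applicable_count: 0


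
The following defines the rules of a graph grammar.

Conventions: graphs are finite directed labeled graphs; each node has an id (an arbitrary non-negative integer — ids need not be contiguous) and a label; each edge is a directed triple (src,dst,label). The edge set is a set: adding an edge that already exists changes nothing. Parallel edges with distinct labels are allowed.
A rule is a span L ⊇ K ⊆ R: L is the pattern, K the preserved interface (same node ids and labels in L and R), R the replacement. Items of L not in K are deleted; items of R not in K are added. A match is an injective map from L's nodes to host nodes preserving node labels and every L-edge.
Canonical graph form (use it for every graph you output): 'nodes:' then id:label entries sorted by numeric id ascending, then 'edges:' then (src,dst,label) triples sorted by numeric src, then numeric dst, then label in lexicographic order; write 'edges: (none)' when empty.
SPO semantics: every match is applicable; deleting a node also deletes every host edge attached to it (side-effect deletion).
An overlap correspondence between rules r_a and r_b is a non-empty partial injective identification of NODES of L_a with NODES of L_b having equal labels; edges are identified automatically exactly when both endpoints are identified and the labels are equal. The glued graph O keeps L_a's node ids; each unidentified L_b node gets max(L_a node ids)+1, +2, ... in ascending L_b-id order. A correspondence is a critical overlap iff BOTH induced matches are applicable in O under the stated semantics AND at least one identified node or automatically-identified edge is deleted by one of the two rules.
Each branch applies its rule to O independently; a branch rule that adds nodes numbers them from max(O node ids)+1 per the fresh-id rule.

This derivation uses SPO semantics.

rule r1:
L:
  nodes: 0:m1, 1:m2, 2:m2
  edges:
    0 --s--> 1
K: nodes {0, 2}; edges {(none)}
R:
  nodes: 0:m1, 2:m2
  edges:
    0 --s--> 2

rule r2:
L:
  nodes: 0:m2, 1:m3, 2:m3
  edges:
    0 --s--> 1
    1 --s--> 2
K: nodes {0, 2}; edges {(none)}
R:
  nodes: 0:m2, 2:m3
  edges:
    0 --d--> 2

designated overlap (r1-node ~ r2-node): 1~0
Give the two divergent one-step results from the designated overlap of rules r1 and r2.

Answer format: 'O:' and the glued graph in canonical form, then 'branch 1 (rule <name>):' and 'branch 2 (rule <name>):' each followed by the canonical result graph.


O:
nodes: 0:m1, 1:m2, 2:m2, 3:m3, 4:m3
edges: (0,1,s); (1,3,s); (3,4,s)
branch 1 (rule r1):
nodes: 0:m1, 2:m2, 3:m3, 4:m3
edges: (0,2,s); (3,4,s)
branch 2 (rule r2):
nodes: 0:m1, 1:m2, 2:m2, 4:m3
edges: (0,1,s); (1,4,d)


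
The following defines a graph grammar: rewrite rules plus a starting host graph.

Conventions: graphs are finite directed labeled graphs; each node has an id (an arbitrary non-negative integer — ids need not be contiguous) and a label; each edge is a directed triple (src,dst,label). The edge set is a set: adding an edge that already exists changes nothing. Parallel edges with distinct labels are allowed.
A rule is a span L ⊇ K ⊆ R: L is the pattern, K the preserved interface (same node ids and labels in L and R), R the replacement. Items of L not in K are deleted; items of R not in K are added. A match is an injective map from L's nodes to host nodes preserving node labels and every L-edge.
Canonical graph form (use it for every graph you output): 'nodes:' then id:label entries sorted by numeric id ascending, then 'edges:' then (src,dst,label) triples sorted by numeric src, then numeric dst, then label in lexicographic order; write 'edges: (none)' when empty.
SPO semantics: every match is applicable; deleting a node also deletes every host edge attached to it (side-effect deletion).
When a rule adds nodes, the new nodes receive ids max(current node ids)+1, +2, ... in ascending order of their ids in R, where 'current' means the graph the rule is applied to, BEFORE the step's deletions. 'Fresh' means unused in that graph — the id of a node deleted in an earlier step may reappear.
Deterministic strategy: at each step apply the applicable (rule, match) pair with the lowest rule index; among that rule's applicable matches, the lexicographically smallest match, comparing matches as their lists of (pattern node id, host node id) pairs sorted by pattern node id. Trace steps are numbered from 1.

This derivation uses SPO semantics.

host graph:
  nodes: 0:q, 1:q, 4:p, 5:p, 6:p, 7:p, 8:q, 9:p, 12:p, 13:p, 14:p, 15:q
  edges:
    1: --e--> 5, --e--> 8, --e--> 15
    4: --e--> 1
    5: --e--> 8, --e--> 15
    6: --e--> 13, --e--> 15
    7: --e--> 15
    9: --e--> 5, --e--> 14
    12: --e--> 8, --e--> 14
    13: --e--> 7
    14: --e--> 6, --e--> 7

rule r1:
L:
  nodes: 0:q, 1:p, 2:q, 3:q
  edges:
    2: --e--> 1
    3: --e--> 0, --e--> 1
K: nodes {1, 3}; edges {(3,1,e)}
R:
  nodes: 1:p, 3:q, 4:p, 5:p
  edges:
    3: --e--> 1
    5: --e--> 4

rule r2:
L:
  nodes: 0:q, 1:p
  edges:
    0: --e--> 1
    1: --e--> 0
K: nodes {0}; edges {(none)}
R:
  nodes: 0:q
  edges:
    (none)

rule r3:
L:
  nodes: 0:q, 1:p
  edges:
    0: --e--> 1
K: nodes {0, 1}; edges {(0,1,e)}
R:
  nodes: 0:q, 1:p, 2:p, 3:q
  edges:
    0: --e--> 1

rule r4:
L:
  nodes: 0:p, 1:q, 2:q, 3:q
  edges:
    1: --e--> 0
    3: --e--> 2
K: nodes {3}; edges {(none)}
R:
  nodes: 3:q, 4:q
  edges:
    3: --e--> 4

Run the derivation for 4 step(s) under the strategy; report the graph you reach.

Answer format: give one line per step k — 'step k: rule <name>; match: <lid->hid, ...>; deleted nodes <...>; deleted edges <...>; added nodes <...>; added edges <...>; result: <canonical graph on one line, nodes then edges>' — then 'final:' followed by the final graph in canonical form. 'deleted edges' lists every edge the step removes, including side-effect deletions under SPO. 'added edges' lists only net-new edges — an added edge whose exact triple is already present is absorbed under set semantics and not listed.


step 1: rule r3; match: 0->1, 1->5; deleted nodes (none); deleted edges (none); added nodes 16, 17; added edges (none); result: nodes: 0:q, 1:q, 4:p, 5:p, 6:p, 7:p, 8:q, 9:p, 12:p, 13:p, 14:p, 15:q, 16:p, 17:q edges: (1,5,e); (1,8,e); (1,15,e); (4,1,e); (5,8,e); (5,15,e); (6,13,e); (6,15,e); (7,15,e); (9,5,e); (9,14,e); (12,8,e); (12,14,e); (13,7,e); (14,6,e); (14,7,e)
step 2: rule r3; match: 0->1, 1->5; deleted nodes (none); deleted edges (none); added nodes 18, 19; added edges (none); result: nodes: 0:q, 1:q, 4:p, 5:p, 6:p, 7:p, 8:q, 9:p, 12:p, 13:p, 14:p, 15:q, 16:p, 17:q, 18:p, 19:q edges: (1,5,e); (1,8,e); (1,15,e); (4,1,e); (5,8,e); (5,15,e); (6,13,e); (6,15,e); (7,15,e); (9,5,e); (9,14,e); (12,8,e); (12,14,e); (13,7,e); (14,6,e); (14,7,e)
step 3: rule r3; match: 0->1, 1->5; deleted nodes (none); deleted edges (none); added nodes 20, 21; added edges (none); result: nodes: 0:q, 1:q, 4:p, 5:p, 6:p, 7:p, 8:q, 9:p, 12:p, 13:p, 14:p, 15:q, 16:p, 17:q, 18:p, 19:q, 20:p, 21:q edges: (1,5,e); (1,8,e); (1,15,e); (4,1,e); (5,8,e); (5,15,e); (6,13,e); (6,15,e); (7,15,e); (9,5,e); (9,14,e); (12,8,e); (12,14,e); (13,7,e); (14,6,e); (14,7,e)
step 4: rule r3; match: 0->1, 1->5; deleted nodes (none); deleted edges (none); added nodes 22, 23; added edges (none); result: nodes: 0:q, 1:q, 4:p, 5:p, 6:p, 7:p, 8:q, 9:p, 12:p, 13:p, 14:p, 15:q, 16:p, 17:q, 18:p, 19:q, 20:p, 21:q, 22:p, 23:q edges: (1,5,e); (1,8,e); (1,15,e); (4,1,e); (5,8,e); (5,15,e); (6,13,e); (6,15,e); (7,15,e); (9,5,e); (9,14,e); (12,8,e); (12,14,e); (13,7,e); (14,6,e); (14,7,e)
final:
nodes: 0:q, 1:q, 4:p, 5:p, 6:p, 7:p, 8:q, 9:p, 12:p, 13:p, 14:p, 15:q, 16:p, 17:q, 18:p, 19:q, 20:p, 21:q, 22:p, 23:q
edges: (1,5,e); (1,8,e); (1,15,e); (4,1,e); (5,8,e); (5,15,e); (6,13,e); (6,15,e); (7,15,e); (9,5,e); (9,14,e); (12,8,e); (12,14,e); (13,7,e); (14,6,e); (14,7,e)
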